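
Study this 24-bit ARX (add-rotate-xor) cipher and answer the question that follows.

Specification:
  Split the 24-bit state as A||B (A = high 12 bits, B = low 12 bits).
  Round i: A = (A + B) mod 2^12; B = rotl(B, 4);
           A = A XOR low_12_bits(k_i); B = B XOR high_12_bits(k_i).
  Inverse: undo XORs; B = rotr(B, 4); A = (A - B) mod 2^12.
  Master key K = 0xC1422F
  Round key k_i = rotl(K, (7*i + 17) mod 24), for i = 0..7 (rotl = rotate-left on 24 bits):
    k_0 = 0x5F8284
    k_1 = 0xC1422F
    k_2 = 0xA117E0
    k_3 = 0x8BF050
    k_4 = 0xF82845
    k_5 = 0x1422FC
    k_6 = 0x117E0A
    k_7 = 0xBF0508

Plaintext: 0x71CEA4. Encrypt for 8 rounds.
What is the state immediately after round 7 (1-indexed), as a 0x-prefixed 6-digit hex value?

s_0 = plaintext = 0x71CEA4
s_1 = Round(s_0, k_0) = 0x744FB6
s_2 = Round(s_1, k_1) = 0x4D577B
s_3 = Round(s_2, k_2) = 0xBB0DA6
s_4 = Round(s_3, k_3) = 0x9062D2
s_5 = Round(s_4, k_4) = 0x39D2A0
s_6 = Round(s_5, k_5) = 0x4C1B40
s_7 = Round(s_6, k_6) = 0xE0B51C
s_8 = Round(s_7, k_7) = 0x62FA35

0xE0B51C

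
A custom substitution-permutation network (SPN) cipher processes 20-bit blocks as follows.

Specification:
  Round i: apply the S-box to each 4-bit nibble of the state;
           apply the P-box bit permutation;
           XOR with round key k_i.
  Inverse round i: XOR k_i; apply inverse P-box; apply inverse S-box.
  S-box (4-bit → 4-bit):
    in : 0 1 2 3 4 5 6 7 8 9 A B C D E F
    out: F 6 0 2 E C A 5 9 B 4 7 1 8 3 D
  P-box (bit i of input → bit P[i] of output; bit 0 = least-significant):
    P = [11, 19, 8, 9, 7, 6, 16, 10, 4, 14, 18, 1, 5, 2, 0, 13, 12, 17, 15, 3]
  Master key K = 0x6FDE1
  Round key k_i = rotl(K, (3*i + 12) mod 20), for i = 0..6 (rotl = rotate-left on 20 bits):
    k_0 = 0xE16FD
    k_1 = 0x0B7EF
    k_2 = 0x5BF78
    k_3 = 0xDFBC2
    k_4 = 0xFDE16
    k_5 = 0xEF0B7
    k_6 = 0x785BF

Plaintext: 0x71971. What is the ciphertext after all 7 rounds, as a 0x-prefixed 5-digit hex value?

0x7ABA2

s_0 = plaintext = 0x71971
s_1 = Round(s_0, k_0) = 0x7C76A
s_2 = Round(s_1, k_1) = 0x4229F
s_3 = Round(s_2, k_2) = 0x730B0
s_4 = Round(s_3, k_3) = 0x02014
s_5 = Round(s_4, k_4) = 0x00D4C
s_6 = Round(s_5, k_5) = 0xD4CD8
s_7 = Round(s_6, k_6) = 0x7ABA2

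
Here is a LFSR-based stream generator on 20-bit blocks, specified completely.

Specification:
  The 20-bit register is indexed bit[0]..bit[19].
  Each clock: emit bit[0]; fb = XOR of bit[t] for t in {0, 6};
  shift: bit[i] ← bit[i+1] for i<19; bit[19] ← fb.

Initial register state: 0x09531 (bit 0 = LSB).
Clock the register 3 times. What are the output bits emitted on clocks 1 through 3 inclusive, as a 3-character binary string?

100

reg_0 = 0x09531
clock 1: out=1, reg = 0x84A98
clock 2: out=0, reg = 0x4254C
clock 3: out=0, reg = 0xA12A6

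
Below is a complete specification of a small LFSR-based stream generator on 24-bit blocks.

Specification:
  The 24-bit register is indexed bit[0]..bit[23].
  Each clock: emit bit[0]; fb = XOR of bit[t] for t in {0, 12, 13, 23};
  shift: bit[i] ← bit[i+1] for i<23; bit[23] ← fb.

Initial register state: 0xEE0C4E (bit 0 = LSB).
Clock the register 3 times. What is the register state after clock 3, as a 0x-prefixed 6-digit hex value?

reg_0 = 0xEE0C4E
clock 1: out=0, reg = 0xF70627
clock 2: out=1, reg = 0x7B8313
clock 3: out=1, reg = 0xBDC189

0xBDC189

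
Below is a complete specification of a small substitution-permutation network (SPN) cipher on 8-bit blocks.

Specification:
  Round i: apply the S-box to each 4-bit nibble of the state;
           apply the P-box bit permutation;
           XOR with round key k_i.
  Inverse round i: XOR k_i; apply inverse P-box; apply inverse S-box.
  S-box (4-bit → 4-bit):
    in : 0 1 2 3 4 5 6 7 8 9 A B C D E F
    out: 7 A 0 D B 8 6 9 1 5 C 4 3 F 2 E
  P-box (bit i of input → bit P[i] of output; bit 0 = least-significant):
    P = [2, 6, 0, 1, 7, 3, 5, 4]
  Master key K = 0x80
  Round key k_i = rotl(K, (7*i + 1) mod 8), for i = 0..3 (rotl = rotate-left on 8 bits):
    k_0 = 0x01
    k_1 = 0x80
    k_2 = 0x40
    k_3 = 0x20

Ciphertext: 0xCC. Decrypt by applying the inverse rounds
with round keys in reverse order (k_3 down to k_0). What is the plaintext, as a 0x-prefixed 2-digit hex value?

s_0 = ciphertext = 0xCC
s_1 = InvRound(s_0, k_3) = 0x0C
s_2 = InvRound(s_1, k_2) = 0xEC
s_3 = InvRound(s_2, k_1) = 0x6C
s_4 = InvRound(s_3, k_0) = 0x60

0x60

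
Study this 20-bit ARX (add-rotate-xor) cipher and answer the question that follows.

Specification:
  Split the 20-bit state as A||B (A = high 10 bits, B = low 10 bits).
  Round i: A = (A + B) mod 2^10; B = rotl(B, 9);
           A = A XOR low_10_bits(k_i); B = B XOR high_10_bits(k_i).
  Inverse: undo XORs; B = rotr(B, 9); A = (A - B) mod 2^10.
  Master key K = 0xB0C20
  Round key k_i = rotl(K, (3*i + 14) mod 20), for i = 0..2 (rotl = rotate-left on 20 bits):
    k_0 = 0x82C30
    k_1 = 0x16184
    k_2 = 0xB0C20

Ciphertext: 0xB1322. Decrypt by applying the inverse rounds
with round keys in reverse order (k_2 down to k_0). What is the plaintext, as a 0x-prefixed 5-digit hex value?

s_0 = ciphertext = 0xB1322
s_1 = InvRound(s_0, k_2) = 0xC8BC2
s_2 = InvRound(s_1, k_1) = 0xDC735
s_3 = InvRound(s_2, k_0) = 0x3167C

0x3167C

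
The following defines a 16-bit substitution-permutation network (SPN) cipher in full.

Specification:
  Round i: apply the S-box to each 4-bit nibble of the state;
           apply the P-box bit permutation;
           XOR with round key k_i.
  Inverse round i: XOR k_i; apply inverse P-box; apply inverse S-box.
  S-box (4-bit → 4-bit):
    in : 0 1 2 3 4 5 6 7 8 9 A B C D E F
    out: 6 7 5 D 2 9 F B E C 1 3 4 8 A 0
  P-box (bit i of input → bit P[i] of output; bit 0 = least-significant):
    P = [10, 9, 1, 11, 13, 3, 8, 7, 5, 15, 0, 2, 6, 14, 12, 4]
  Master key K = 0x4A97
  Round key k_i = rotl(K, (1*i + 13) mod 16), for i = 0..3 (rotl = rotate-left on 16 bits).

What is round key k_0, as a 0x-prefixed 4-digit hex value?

K = 0x4A97
k_0 = rotl(K, (1*0+13) mod 16) = rotl(K, 13) = 0xE952

0xE952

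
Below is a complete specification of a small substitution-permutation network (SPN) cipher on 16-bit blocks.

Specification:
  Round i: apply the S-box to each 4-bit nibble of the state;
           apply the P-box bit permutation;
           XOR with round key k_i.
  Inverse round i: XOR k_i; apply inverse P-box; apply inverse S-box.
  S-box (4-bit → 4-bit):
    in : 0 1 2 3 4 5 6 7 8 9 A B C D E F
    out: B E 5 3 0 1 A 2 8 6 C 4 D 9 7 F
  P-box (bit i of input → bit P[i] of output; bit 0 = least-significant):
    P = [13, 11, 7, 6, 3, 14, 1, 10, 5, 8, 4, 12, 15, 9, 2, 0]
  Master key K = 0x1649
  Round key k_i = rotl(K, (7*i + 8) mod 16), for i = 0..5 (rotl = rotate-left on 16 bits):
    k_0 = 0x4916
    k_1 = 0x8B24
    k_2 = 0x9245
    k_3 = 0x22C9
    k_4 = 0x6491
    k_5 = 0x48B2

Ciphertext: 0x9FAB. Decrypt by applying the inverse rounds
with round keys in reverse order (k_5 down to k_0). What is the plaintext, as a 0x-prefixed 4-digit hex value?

0xE7AD

s_0 = ciphertext = 0x9FAB
s_1 = InvRound(s_0, k_5) = 0x0104
s_2 = InvRound(s_1, k_4) = 0xA962
s_3 = InvRound(s_2, k_3) = 0x0329
s_4 = InvRound(s_3, k_2) = 0x2058
s_5 = InvRound(s_4, k_1) = 0xEE50
s_6 = InvRound(s_5, k_0) = 0xE7AD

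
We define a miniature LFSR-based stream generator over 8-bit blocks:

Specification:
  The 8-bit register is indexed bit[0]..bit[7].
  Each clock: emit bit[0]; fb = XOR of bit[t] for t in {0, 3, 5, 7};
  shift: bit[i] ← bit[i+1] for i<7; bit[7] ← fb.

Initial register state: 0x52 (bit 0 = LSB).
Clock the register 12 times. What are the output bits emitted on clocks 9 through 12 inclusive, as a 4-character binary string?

0110

reg_0 = 0x52
clock 1: out=0, reg = 0x29
clock 2: out=1, reg = 0x94
clock 3: out=0, reg = 0xCA
clock 4: out=0, reg = 0x65
clock 5: out=1, reg = 0x32
clock 6: out=0, reg = 0x99
clock 7: out=1, reg = 0xCC
clock 8: out=0, reg = 0x66
clock 9: out=0, reg = 0xB3
clock 10: out=1, reg = 0xD9
clock 11: out=1, reg = 0xEC
clock 12: out=0, reg = 0xF6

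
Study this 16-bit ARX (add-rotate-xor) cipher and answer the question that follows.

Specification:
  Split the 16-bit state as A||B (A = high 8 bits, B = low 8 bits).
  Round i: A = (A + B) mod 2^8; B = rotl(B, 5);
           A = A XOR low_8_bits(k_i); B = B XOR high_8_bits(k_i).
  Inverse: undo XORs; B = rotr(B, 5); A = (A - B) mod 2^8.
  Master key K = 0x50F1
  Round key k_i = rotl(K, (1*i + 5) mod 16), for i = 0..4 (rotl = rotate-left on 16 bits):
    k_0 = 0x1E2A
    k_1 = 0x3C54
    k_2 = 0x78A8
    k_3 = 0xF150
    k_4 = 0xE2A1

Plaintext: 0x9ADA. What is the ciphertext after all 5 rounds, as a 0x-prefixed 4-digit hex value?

s_0 = plaintext = 0x9ADA
s_1 = Round(s_0, k_0) = 0x5E45
s_2 = Round(s_1, k_1) = 0xF794
s_3 = Round(s_2, k_2) = 0x23EA
s_4 = Round(s_3, k_3) = 0x5DAC
s_5 = Round(s_4, k_4) = 0xA877

0xA877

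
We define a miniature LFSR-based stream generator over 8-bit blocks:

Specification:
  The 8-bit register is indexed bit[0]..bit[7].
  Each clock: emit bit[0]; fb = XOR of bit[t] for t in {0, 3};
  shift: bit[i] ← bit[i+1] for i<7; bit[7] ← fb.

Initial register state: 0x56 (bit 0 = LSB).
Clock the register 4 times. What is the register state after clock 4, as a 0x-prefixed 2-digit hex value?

reg_0 = 0x56
clock 1: out=0, reg = 0x2B
clock 2: out=1, reg = 0x15
clock 3: out=1, reg = 0x8A
clock 4: out=0, reg = 0xC5

0xC5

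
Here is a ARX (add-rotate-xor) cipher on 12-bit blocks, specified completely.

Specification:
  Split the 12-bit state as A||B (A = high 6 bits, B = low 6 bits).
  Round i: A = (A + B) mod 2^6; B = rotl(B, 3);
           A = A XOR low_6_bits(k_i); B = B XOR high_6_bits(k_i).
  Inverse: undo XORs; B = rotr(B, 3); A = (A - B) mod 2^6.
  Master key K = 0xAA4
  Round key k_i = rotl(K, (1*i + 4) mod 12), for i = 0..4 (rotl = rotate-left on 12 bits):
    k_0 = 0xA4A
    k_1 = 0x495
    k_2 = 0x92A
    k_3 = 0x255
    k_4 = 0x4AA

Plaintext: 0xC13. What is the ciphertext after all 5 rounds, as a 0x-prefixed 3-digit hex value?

0xE1E

s_0 = plaintext = 0xC13
s_1 = Round(s_0, k_0) = 0x273
s_2 = Round(s_1, k_1) = 0xA4C
s_3 = Round(s_2, k_2) = 0x7C5
s_4 = Round(s_3, k_3) = 0xC61
s_5 = Round(s_4, k_4) = 0xE1E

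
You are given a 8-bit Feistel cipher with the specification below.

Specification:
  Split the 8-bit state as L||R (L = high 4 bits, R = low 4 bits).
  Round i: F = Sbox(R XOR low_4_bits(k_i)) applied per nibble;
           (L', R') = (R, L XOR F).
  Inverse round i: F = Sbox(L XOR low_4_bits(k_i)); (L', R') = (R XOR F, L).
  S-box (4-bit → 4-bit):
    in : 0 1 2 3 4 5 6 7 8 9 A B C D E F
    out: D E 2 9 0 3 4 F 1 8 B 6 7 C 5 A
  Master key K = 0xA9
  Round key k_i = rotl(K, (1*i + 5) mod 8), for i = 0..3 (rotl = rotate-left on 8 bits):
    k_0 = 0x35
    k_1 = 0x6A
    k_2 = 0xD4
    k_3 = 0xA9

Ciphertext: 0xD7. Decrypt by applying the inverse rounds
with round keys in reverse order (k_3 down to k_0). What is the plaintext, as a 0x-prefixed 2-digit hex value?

s_0 = ciphertext = 0xD7
s_1 = InvRound(s_0, k_3) = 0x7D
s_2 = InvRound(s_1, k_2) = 0x47
s_3 = InvRound(s_2, k_1) = 0x24
s_4 = InvRound(s_3, k_0) = 0xB2

0xB2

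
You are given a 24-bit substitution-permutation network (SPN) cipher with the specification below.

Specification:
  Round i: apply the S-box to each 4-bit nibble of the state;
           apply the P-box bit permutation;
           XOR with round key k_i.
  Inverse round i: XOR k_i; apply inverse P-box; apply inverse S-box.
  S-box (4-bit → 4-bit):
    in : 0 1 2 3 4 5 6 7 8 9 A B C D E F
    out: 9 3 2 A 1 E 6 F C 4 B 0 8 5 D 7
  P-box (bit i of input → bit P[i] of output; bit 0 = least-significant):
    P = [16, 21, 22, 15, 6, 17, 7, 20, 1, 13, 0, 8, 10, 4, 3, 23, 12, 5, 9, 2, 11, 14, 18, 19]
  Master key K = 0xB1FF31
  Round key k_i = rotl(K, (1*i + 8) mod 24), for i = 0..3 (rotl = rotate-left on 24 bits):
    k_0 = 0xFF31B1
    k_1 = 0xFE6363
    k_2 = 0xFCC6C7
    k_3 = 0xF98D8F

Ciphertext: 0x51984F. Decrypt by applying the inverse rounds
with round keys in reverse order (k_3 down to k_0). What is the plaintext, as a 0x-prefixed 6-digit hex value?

0x069BD0

s_0 = ciphertext = 0x51984F
s_1 = InvRound(s_0, k_3) = 0xC40CD2
s_2 = InvRound(s_1, k_2) = 0xA829C3
s_3 = InvRound(s_2, k_1) = 0xF6BB59
s_4 = InvRound(s_3, k_0) = 0x069BD0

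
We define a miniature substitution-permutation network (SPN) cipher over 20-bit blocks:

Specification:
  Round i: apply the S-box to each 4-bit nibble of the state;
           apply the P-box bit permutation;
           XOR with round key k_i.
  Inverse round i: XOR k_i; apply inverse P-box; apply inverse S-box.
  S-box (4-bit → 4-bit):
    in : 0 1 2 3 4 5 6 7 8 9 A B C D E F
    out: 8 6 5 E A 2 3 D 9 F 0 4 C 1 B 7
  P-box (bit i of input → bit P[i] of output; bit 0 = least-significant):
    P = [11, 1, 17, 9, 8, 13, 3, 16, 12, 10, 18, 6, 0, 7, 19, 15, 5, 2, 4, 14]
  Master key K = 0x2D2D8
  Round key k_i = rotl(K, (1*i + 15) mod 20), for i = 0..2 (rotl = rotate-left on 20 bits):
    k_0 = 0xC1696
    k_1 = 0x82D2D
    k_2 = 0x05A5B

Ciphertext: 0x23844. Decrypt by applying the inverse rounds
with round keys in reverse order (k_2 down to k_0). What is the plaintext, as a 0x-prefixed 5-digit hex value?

s_0 = ciphertext = 0x23844
s_1 = InvRound(s_0, k_2) = 0x3DA13
s_2 = InvRound(s_1, k_1) = 0x9C693
s_3 = InvRound(s_2, k_0) = 0x4820A

0x4820A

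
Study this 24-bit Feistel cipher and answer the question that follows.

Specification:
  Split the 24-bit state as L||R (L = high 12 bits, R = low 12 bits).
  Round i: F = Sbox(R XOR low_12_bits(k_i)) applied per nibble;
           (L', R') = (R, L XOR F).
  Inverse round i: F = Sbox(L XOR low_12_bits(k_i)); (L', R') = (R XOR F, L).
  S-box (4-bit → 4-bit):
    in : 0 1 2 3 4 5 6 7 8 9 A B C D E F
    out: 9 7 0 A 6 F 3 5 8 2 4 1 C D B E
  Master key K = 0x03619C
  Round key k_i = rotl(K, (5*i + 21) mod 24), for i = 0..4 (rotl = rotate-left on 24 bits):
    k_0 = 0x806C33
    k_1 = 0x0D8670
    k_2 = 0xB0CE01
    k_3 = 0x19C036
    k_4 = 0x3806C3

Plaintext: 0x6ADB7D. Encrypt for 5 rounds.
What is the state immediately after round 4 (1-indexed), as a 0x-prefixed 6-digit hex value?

0x7F81A5

s_0 = plaintext = 0x6ADB7D
s_1 = Round(s_0, k_0) = 0xB7D3C6
s_2 = Round(s_1, k_1) = 0x3C646E
s_3 = Round(s_2, k_2) = 0x46E7F8
s_4 = Round(s_3, k_3) = 0x7F81A5
s_5 = Round(s_4, k_4) = 0x1A52CB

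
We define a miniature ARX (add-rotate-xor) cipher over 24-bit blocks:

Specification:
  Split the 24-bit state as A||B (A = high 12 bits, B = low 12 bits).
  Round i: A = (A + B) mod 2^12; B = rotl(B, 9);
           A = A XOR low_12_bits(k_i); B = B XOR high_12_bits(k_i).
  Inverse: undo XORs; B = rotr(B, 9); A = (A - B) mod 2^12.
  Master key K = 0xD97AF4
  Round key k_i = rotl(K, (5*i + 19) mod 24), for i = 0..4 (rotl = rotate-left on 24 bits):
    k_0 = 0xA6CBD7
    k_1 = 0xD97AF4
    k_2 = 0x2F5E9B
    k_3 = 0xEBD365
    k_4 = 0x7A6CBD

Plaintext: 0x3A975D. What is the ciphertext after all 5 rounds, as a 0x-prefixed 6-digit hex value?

s_0 = plaintext = 0x3A975D
s_1 = Round(s_0, k_0) = 0x0D1087
s_2 = Round(s_1, k_1) = 0xBAC387
s_3 = Round(s_2, k_2) = 0x1A8C85
s_4 = Round(s_3, k_3) = 0xD4852D
s_5 = Round(s_4, k_4) = 0xEC8D03

0xEC8D03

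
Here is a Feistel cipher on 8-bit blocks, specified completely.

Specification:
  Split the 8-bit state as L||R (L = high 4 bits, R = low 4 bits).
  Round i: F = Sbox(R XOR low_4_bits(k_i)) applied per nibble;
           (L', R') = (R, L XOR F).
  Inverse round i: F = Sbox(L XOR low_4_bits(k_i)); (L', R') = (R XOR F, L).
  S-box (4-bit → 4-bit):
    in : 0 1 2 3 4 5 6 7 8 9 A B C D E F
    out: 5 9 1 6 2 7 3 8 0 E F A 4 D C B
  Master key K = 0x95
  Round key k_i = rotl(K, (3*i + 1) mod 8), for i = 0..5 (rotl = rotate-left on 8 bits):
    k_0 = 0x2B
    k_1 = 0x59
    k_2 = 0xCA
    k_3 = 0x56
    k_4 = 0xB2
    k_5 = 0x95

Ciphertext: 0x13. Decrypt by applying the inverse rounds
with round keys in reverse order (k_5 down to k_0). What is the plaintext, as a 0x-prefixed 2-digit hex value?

s_0 = ciphertext = 0x13
s_1 = InvRound(s_0, k_5) = 0x11
s_2 = InvRound(s_1, k_4) = 0x71
s_3 = InvRound(s_2, k_3) = 0x87
s_4 = InvRound(s_3, k_2) = 0x68
s_5 = InvRound(s_4, k_1) = 0x36
s_6 = InvRound(s_5, k_0) = 0x63

0x63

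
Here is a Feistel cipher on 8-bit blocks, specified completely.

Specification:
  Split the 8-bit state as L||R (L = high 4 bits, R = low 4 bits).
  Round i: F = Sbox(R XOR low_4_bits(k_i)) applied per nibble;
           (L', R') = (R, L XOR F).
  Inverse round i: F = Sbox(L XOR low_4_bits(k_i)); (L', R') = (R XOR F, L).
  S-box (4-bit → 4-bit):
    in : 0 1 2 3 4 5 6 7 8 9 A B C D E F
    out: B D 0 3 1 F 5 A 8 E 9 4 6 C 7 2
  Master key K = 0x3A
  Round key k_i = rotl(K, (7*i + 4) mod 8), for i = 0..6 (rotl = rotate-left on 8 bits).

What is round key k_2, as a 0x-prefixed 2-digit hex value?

K = 0x3A
k_0 = rotl(K, (7*0+4) mod 8) = rotl(K, 4) = 0xA3
k_1 = rotl(K, (7*1+4) mod 8) = rotl(K, 3) = 0xD1
k_2 = rotl(K, (7*2+4) mod 8) = rotl(K, 2) = 0xE8

0xE8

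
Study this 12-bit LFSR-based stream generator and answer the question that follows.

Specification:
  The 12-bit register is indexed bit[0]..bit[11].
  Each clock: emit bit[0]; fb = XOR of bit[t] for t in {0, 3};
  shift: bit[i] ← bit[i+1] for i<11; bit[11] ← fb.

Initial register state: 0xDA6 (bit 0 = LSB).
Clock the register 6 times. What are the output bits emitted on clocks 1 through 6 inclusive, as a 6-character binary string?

reg_0 = 0xDA6
clock 1: out=0, reg = 0x6D3
clock 2: out=1, reg = 0xB69
clock 3: out=1, reg = 0x5B4
clock 4: out=0, reg = 0x2DA
clock 5: out=0, reg = 0x96D
clock 6: out=1, reg = 0x4B6

011001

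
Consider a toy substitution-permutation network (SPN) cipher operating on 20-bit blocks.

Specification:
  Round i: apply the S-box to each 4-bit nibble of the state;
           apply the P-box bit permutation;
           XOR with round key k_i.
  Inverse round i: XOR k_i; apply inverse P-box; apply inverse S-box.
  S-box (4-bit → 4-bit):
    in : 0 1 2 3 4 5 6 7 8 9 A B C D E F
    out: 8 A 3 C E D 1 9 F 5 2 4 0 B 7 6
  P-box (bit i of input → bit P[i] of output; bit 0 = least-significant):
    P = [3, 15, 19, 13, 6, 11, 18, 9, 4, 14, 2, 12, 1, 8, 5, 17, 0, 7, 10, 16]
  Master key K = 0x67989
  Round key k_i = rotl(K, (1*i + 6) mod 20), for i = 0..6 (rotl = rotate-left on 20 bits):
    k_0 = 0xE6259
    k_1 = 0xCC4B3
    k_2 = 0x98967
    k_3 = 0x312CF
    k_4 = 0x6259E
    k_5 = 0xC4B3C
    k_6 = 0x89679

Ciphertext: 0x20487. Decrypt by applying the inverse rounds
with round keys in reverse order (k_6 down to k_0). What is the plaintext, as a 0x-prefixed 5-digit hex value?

s_0 = ciphertext = 0x20487
s_1 = InvRound(s_0, k_6) = 0xA557E
s_2 = InvRound(s_1, k_5) = 0xB708C
s_3 = InvRound(s_2, k_4) = 0x32DBB
s_4 = InvRound(s_3, k_3) = 0xBF5D0
s_5 = InvRound(s_4, k_2) = 0xE58A0
s_6 = InvRound(s_5, k_1) = 0x977AA
s_7 = InvRound(s_6, k_0) = 0x8879C

0x8879C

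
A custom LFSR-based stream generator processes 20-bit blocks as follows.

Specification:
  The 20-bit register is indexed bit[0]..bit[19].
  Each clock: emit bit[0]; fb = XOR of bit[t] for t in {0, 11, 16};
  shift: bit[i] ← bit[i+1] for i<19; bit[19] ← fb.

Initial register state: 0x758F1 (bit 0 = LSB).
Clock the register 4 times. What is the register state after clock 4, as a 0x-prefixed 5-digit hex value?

reg_0 = 0x758F1
clock 1: out=1, reg = 0xBAC78
clock 2: out=0, reg = 0x5D63C
clock 3: out=0, reg = 0xAEB1E
clock 4: out=0, reg = 0xD758F

0xD758F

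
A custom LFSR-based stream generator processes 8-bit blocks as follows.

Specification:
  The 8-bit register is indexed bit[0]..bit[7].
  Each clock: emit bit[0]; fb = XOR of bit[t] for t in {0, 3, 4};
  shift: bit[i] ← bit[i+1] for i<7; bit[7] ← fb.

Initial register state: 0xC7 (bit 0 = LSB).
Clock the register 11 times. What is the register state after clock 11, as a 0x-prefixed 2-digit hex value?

0x70

reg_0 = 0xC7
clock 1: out=1, reg = 0xE3
clock 2: out=1, reg = 0xF1
clock 3: out=1, reg = 0x78
clock 4: out=0, reg = 0x3C
clock 5: out=0, reg = 0x1E
clock 6: out=0, reg = 0x0F
clock 7: out=1, reg = 0x07
clock 8: out=1, reg = 0x83
clock 9: out=1, reg = 0xC1
clock 10: out=1, reg = 0xE0
clock 11: out=0, reg = 0x70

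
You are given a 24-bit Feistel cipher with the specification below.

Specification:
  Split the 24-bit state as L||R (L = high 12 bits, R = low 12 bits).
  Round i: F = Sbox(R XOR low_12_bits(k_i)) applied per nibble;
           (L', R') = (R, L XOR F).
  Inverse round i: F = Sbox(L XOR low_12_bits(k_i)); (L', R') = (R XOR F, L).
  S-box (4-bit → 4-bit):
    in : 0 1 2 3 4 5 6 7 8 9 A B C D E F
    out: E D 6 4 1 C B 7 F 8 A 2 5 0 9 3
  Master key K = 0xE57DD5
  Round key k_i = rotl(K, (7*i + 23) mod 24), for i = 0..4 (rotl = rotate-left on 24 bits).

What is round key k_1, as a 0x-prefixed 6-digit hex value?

0x5F7579

K = 0xE57DD5
k_0 = rotl(K, (7*0+23) mod 24) = rotl(K, 23) = 0xF2BEEA
k_1 = rotl(K, (7*1+23) mod 24) = rotl(K, 6) = 0x5F7579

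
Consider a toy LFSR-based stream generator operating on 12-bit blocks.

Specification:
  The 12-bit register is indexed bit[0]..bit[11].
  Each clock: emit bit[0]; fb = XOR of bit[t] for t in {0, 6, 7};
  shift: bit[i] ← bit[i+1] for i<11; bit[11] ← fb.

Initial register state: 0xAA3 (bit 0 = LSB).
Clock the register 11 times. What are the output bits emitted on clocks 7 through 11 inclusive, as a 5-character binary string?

reg_0 = 0xAA3
clock 1: out=1, reg = 0x551
clock 2: out=1, reg = 0x2A8
clock 3: out=0, reg = 0x954
clock 4: out=0, reg = 0xCAA
clock 5: out=0, reg = 0xE55
clock 6: out=1, reg = 0x72A
clock 7: out=0, reg = 0x395
clock 8: out=1, reg = 0x1CA
clock 9: out=0, reg = 0x0E5
clock 10: out=1, reg = 0x872
clock 11: out=0, reg = 0xC39

01010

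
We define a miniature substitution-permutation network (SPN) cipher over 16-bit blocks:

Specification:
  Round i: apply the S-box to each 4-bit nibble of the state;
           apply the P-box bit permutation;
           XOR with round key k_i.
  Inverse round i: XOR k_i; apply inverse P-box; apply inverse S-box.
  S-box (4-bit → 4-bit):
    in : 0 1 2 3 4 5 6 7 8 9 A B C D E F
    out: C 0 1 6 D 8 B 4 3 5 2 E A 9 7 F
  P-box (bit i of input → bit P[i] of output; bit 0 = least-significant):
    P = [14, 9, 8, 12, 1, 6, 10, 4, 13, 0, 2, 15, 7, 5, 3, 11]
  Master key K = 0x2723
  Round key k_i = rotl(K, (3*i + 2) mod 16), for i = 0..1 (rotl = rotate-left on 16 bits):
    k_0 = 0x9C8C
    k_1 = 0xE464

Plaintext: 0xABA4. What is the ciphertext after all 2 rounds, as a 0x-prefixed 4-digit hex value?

s_0 = plaintext = 0xABA4
s_1 = Round(s_0, k_0) = 0x4DE9
s_2 = Round(s_1, k_1) = 0x09AE

0x09AE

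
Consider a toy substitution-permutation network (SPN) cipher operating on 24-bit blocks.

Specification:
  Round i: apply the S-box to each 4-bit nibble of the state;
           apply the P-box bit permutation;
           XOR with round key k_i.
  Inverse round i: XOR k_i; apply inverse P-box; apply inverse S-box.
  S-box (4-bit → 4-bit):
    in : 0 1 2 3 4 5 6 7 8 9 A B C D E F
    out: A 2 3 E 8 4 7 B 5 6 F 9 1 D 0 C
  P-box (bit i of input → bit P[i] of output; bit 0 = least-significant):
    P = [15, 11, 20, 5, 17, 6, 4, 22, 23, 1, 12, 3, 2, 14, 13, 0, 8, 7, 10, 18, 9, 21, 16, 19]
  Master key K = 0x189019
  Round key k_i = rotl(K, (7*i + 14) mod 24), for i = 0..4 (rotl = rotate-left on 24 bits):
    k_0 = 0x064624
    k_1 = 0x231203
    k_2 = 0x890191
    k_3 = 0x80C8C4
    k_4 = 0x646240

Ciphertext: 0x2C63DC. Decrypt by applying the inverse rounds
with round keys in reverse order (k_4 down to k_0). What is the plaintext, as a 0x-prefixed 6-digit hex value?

s_0 = ciphertext = 0x2C63DC
s_1 = InvRound(s_0, k_4) = 0x42C4FE
s_2 = InvRound(s_1, k_3) = 0xE5E7D0
s_3 = InvRound(s_2, k_2) = 0x7F3E0C
s_4 = InvRound(s_3, k_1) = 0x4FD049
s_5 = InvRound(s_4, k_0) = 0xD5BF0B

0xD5BF0B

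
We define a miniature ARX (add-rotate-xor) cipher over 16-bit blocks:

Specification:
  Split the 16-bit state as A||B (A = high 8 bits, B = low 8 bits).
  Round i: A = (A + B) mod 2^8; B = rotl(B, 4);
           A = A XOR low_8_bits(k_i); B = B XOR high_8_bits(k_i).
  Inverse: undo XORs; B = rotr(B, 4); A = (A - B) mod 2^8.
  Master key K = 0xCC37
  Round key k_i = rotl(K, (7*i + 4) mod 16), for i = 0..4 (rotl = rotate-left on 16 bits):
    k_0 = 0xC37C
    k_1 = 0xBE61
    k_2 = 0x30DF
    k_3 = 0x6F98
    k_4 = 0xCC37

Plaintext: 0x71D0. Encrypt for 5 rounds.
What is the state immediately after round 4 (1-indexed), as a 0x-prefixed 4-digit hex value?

s_0 = plaintext = 0x71D0
s_1 = Round(s_0, k_0) = 0x3DCE
s_2 = Round(s_1, k_1) = 0x6A52
s_3 = Round(s_2, k_2) = 0x6315
s_4 = Round(s_3, k_3) = 0xE03E
s_5 = Round(s_4, k_4) = 0x292F

0xE03E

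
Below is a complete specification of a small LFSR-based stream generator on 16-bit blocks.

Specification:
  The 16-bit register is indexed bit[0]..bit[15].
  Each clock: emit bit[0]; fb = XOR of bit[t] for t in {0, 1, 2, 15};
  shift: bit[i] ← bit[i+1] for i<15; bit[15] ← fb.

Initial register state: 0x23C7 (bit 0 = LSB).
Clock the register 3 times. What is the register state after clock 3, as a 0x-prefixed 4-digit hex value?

reg_0 = 0x23C7
clock 1: out=1, reg = 0x91E3
clock 2: out=1, reg = 0xC8F1
clock 3: out=1, reg = 0x6478

0x6478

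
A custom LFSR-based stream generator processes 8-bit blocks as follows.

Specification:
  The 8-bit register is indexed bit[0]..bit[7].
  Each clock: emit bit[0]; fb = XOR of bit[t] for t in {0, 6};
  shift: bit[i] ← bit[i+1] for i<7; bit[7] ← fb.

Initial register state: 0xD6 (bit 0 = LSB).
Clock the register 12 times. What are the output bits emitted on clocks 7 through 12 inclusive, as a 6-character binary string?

111000

reg_0 = 0xD6
clock 1: out=0, reg = 0xEB
clock 2: out=1, reg = 0x75
clock 3: out=1, reg = 0x3A
clock 4: out=0, reg = 0x1D
clock 5: out=1, reg = 0x8E
clock 6: out=0, reg = 0x47
clock 7: out=1, reg = 0x23
clock 8: out=1, reg = 0x91
clock 9: out=1, reg = 0xC8
clock 10: out=0, reg = 0xE4
clock 11: out=0, reg = 0xF2
clock 12: out=0, reg = 0xF9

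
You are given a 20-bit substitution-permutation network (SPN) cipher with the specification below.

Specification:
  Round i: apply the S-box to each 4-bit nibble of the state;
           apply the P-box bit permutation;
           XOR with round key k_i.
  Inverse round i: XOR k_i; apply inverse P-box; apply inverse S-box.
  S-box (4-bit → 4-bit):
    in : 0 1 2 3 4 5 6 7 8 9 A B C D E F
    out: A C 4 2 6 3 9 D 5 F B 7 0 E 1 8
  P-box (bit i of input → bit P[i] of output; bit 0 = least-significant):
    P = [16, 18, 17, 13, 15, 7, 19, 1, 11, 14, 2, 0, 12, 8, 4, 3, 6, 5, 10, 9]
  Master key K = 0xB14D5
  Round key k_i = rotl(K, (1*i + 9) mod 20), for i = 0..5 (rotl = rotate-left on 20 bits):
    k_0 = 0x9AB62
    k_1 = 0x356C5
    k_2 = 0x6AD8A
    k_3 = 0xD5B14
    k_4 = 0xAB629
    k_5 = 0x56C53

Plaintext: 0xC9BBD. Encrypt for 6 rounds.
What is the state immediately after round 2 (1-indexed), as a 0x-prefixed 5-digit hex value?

0x24183

s_0 = plaintext = 0xC9BBD
s_1 = Round(s_0, k_0) = 0x752FE
s_2 = Round(s_1, k_1) = 0x24183
s_3 = Round(s_2, k_2) = 0xA289F
s_4 = Round(s_3, k_3) = 0x5F1E2
s_5 = Round(s_4, k_4) = 0x83644
s_6 = Round(s_5, k_5) = 0xB6192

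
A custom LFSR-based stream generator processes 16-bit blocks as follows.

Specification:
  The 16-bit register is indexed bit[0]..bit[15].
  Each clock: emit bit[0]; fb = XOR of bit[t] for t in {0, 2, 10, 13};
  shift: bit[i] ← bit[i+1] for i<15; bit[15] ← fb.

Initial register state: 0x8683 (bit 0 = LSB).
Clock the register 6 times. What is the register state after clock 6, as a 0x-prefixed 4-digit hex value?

0xDA1A

reg_0 = 0x8683
clock 1: out=1, reg = 0x4341
clock 2: out=1, reg = 0xA1A0
clock 3: out=0, reg = 0xD0D0
clock 4: out=0, reg = 0x6868
clock 5: out=0, reg = 0xB434
clock 6: out=0, reg = 0xDA1A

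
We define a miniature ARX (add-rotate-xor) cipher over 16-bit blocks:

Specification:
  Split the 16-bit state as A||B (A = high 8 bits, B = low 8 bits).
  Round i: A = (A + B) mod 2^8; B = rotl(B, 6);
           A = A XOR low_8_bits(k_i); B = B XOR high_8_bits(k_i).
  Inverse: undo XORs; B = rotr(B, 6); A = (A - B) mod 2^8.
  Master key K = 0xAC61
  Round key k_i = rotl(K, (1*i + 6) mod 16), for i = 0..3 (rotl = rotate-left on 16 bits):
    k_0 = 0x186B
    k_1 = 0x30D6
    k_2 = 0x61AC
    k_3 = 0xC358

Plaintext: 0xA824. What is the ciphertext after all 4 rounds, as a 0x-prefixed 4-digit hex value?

0x92DC

s_0 = plaintext = 0xA824
s_1 = Round(s_0, k_0) = 0xA711
s_2 = Round(s_1, k_1) = 0x6E74
s_3 = Round(s_2, k_2) = 0x4E7C
s_4 = Round(s_3, k_3) = 0x92DC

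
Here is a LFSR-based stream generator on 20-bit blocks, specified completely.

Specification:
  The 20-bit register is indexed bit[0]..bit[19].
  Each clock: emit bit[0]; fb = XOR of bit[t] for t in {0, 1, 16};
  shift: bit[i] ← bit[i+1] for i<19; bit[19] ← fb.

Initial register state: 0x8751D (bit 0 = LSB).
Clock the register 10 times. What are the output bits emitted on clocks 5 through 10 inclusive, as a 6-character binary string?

reg_0 = 0x8751D
clock 1: out=1, reg = 0xC3A8E
clock 2: out=0, reg = 0xE1D47
clock 3: out=1, reg = 0x70EA3
clock 4: out=1, reg = 0xB8751
clock 5: out=1, reg = 0x5C3A8
clock 6: out=0, reg = 0xAE1D4
clock 7: out=0, reg = 0x570EA
clock 8: out=0, reg = 0x2B875
clock 9: out=1, reg = 0x95C3A
clock 10: out=0, reg = 0x4AE1D

100010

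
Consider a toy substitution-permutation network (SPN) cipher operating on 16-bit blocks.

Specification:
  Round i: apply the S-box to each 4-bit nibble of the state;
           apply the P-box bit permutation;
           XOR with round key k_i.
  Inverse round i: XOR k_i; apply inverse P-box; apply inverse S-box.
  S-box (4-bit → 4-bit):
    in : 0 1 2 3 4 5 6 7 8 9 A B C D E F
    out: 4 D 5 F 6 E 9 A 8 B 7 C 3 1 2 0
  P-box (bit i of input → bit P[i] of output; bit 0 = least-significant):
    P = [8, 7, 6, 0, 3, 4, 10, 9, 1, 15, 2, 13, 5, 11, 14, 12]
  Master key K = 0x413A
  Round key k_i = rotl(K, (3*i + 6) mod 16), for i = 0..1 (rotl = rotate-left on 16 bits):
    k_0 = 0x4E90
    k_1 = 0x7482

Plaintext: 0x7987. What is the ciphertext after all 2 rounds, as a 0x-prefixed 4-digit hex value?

0xF34F

s_0 = plaintext = 0x7987
s_1 = Round(s_0, k_0) = 0xF413
s_2 = Round(s_1, k_1) = 0xF34F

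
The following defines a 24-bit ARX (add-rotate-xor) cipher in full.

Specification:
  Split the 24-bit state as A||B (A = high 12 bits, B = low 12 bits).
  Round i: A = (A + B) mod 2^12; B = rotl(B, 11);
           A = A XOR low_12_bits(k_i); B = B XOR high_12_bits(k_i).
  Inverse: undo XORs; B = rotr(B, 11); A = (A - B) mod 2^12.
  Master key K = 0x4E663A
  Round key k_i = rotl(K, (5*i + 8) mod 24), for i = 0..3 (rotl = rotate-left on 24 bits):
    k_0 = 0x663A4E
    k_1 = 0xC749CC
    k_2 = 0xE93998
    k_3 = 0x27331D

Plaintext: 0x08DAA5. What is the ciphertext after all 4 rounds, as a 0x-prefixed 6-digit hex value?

s_0 = plaintext = 0x08DAA5
s_1 = Round(s_0, k_0) = 0x17CB31
s_2 = Round(s_1, k_1) = 0x5611EC
s_3 = Round(s_2, k_2) = 0xED5E65
s_4 = Round(s_3, k_3) = 0xE27D41

0xE27D41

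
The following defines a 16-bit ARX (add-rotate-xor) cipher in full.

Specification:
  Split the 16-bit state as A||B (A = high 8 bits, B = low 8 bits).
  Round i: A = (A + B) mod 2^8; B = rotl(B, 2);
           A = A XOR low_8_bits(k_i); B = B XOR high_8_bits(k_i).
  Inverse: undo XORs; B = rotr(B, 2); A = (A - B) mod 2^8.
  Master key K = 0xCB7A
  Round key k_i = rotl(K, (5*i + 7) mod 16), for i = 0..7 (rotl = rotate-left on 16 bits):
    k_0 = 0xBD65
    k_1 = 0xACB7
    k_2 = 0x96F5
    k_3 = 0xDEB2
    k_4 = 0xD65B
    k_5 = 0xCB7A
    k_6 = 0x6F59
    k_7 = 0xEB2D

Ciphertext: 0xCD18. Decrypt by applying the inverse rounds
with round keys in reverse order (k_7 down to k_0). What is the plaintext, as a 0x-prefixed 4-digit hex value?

0x3166

s_0 = ciphertext = 0xCD18
s_1 = InvRound(s_0, k_7) = 0xE4FC
s_2 = InvRound(s_1, k_6) = 0xD9E4
s_3 = InvRound(s_2, k_5) = 0xD8CB
s_4 = InvRound(s_3, k_4) = 0x3C47
s_5 = InvRound(s_4, k_3) = 0x2866
s_6 = InvRound(s_5, k_2) = 0xA13C
s_7 = InvRound(s_6, k_1) = 0xF224
s_8 = InvRound(s_7, k_0) = 0x3166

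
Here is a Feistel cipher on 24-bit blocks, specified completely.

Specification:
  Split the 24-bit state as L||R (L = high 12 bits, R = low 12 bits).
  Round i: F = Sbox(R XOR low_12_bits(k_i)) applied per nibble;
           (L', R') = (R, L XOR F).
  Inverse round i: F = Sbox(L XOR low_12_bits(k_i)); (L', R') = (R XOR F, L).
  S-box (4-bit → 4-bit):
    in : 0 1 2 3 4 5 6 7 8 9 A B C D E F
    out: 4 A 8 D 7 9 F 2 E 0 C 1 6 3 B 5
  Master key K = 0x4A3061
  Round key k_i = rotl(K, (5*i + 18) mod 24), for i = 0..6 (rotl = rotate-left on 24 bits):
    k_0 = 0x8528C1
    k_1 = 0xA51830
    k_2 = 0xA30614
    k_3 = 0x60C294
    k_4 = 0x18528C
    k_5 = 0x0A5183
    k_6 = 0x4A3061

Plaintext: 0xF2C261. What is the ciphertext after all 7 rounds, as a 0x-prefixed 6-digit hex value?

s_0 = plaintext = 0xF2C261
s_1 = Round(s_0, k_0) = 0x2613E8
s_2 = Round(s_1, k_1) = 0x3E835F
s_3 = Round(s_2, k_2) = 0x35FA99
s_4 = Round(s_3, k_3) = 0xA99D1C
s_5 = Round(s_4, k_4) = 0xD1CF9D
s_6 = Round(s_5, k_5) = 0xF9D6B7
s_7 = Round(s_6, k_6) = 0x6B70A2

0x6B70A2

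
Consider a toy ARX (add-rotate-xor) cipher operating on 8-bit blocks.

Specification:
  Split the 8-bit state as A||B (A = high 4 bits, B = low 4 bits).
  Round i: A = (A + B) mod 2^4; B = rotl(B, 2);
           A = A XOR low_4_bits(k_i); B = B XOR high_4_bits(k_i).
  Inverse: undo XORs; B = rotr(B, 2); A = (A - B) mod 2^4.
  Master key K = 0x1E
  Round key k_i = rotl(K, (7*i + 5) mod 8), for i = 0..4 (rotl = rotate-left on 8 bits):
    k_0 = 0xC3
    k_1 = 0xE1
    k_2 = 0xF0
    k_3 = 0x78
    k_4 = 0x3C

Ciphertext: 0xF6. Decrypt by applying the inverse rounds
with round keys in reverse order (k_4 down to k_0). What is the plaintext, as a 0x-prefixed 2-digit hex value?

s_0 = ciphertext = 0xF6
s_1 = InvRound(s_0, k_4) = 0xE5
s_2 = InvRound(s_1, k_3) = 0xE8
s_3 = InvRound(s_2, k_2) = 0x1D
s_4 = InvRound(s_3, k_1) = 0x4C
s_5 = InvRound(s_4, k_0) = 0x70

0x70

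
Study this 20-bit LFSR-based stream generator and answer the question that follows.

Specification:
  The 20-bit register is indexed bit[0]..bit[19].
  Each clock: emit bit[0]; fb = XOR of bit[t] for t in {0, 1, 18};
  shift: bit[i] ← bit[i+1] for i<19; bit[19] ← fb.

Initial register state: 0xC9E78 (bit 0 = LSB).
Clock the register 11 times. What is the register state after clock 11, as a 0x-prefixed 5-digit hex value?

reg_0 = 0xC9E78
clock 1: out=0, reg = 0xE4F3C
clock 2: out=0, reg = 0xF279E
clock 3: out=0, reg = 0x793CF
clock 4: out=1, reg = 0xBC9E7
clock 5: out=1, reg = 0x5E4F3
clock 6: out=1, reg = 0xAF279
clock 7: out=1, reg = 0xD793C
clock 8: out=0, reg = 0xEBC9E
clock 9: out=0, reg = 0x75E4F
clock 10: out=1, reg = 0xBAF27
clock 11: out=1, reg = 0x5D793

0x5D793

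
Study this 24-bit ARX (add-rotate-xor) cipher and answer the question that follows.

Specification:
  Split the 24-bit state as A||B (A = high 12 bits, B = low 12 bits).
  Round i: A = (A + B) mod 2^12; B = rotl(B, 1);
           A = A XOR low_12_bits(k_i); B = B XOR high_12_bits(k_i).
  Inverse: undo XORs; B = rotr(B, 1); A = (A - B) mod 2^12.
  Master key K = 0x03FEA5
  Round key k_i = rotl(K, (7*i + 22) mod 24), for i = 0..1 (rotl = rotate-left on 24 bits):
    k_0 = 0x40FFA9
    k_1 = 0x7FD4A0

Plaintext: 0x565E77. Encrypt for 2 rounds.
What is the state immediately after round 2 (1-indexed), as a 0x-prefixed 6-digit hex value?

s_0 = plaintext = 0x565E77
s_1 = Round(s_0, k_0) = 0xC758E0
s_2 = Round(s_1, k_1) = 0x1F563C

0x1F563C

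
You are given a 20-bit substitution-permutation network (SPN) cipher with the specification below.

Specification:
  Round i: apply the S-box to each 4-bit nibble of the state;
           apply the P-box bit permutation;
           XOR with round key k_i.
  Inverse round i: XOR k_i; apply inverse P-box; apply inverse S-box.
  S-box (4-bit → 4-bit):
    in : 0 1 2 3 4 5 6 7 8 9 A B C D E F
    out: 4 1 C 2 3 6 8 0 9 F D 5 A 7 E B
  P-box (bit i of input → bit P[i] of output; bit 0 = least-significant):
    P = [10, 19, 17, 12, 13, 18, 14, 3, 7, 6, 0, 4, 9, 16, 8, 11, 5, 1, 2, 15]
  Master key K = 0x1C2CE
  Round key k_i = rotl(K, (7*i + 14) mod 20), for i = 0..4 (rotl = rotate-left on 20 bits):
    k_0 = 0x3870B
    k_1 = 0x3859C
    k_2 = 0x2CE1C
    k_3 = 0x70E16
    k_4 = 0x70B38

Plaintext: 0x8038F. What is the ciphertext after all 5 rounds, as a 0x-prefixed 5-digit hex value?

s_0 = plaintext = 0x8038F
s_1 = Round(s_0, k_0) = 0xB3263
s_2 = Round(s_1, k_1) = 0xA85A1
s_3 = Round(s_2, k_2) = 0x22071
s_4 = Round(s_3, k_3) = 0x78313
s_5 = Round(s_4, k_4) = 0xF2178

0xF2178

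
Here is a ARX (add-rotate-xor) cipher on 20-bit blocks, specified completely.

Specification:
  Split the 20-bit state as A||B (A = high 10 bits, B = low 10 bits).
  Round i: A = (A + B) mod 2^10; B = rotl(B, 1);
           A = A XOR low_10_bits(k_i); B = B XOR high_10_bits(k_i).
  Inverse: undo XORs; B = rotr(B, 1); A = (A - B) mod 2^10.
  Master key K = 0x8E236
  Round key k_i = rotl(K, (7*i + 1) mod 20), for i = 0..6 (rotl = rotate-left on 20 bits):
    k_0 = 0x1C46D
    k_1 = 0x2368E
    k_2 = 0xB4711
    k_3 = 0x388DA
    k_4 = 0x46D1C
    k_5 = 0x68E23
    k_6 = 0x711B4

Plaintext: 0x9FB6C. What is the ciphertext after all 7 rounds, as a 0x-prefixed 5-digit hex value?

0xE876B

s_0 = plaintext = 0x9FB6C
s_1 = Round(s_0, k_0) = 0x61EA8
s_2 = Round(s_1, k_1) = 0xA85DC
s_3 = Round(s_2, k_2) = 0xDB169
s_4 = Round(s_3, k_3) = 0x03E30
s_5 = Round(s_4, k_4) = 0xC8D7A
s_6 = Round(s_5, k_5) = 0xAFB57
s_7 = Round(s_6, k_6) = 0xE876B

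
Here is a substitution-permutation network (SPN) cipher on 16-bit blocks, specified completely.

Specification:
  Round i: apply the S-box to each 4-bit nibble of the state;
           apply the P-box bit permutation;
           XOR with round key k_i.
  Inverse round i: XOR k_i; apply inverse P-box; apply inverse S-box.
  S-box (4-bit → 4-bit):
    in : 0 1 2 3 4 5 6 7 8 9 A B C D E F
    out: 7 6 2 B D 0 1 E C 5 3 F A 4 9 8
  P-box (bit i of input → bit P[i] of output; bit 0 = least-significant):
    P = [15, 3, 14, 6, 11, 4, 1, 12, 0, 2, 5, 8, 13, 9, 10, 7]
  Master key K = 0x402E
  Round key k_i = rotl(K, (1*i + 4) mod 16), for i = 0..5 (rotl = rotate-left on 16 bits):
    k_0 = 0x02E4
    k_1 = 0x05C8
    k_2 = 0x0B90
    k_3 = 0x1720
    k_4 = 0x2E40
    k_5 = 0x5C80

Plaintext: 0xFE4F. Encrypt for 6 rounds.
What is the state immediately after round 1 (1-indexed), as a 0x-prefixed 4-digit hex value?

0x1B27

s_0 = plaintext = 0xFE4F
s_1 = Round(s_0, k_0) = 0x1B27
s_2 = Round(s_1, k_1) = 0x42B5
s_3 = Round(s_2, k_2) = 0x3706
s_4 = Round(s_3, k_3) = 0xBC96
s_5 = Round(s_4, k_4) = 0x81C6
s_6 = Round(s_5, k_5) = 0xC834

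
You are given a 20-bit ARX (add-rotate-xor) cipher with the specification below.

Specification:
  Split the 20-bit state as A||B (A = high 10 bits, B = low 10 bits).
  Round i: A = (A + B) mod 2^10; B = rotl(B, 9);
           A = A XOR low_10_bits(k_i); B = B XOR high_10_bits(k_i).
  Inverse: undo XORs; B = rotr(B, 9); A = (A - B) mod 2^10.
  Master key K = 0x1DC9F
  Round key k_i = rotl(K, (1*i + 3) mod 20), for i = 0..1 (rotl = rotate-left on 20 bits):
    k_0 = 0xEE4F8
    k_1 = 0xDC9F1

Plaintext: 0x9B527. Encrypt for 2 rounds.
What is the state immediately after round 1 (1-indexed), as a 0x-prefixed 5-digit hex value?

s_0 = plaintext = 0x9B527
s_1 = Round(s_0, k_0) = 0xDB12A
s_2 = Round(s_1, k_1) = 0x59FE7

0xDB12A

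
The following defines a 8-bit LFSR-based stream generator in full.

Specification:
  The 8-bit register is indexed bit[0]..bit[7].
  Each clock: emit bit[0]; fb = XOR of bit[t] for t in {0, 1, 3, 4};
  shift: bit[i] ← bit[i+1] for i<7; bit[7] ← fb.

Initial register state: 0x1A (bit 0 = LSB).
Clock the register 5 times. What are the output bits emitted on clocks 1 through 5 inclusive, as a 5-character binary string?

01011

reg_0 = 0x1A
clock 1: out=0, reg = 0x8D
clock 2: out=1, reg = 0x46
clock 3: out=0, reg = 0xA3
clock 4: out=1, reg = 0x51
clock 5: out=1, reg = 0x28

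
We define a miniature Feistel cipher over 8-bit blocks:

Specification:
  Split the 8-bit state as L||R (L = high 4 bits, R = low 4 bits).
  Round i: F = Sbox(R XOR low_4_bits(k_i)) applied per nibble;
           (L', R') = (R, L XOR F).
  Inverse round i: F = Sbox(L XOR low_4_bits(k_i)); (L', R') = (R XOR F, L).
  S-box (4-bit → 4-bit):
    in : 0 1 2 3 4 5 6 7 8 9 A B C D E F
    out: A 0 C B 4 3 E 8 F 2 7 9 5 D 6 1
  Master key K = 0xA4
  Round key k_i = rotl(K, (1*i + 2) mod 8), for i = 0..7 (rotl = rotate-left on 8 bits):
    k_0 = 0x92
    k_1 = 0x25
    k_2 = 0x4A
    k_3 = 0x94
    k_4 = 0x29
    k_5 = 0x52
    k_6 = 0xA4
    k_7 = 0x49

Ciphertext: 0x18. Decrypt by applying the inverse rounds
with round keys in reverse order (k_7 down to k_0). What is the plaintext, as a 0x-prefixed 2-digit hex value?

0xD7

s_0 = ciphertext = 0x18
s_1 = InvRound(s_0, k_7) = 0x71
s_2 = InvRound(s_1, k_6) = 0xA7
s_3 = InvRound(s_2, k_5) = 0x8A
s_4 = InvRound(s_3, k_4) = 0xA8
s_5 = InvRound(s_4, k_3) = 0xEA
s_6 = InvRound(s_5, k_2) = 0xEE
s_7 = InvRound(s_6, k_1) = 0x7E
s_8 = InvRound(s_7, k_0) = 0xD7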